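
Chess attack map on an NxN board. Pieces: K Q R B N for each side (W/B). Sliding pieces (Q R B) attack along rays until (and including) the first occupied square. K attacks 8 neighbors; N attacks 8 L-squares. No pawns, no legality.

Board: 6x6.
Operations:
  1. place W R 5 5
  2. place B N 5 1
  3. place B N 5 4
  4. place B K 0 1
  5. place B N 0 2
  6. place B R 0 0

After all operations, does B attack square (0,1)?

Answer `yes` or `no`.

Answer: yes

Derivation:
Op 1: place WR@(5,5)
Op 2: place BN@(5,1)
Op 3: place BN@(5,4)
Op 4: place BK@(0,1)
Op 5: place BN@(0,2)
Op 6: place BR@(0,0)
Per-piece attacks for B:
  BR@(0,0): attacks (0,1) (1,0) (2,0) (3,0) (4,0) (5,0) [ray(0,1) blocked at (0,1)]
  BK@(0,1): attacks (0,2) (0,0) (1,1) (1,2) (1,0)
  BN@(0,2): attacks (1,4) (2,3) (1,0) (2,1)
  BN@(5,1): attacks (4,3) (3,2) (3,0)
  BN@(5,4): attacks (3,5) (4,2) (3,3)
B attacks (0,1): yes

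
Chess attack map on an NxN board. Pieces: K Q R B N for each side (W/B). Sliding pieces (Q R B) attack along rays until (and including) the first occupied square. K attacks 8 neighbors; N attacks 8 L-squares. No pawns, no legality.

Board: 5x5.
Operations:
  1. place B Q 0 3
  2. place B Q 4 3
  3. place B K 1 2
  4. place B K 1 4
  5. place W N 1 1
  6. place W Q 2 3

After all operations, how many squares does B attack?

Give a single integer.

Answer: 21

Derivation:
Op 1: place BQ@(0,3)
Op 2: place BQ@(4,3)
Op 3: place BK@(1,2)
Op 4: place BK@(1,4)
Op 5: place WN@(1,1)
Op 6: place WQ@(2,3)
Per-piece attacks for B:
  BQ@(0,3): attacks (0,4) (0,2) (0,1) (0,0) (1,3) (2,3) (1,4) (1,2) [ray(1,0) blocked at (2,3); ray(1,1) blocked at (1,4); ray(1,-1) blocked at (1,2)]
  BK@(1,2): attacks (1,3) (1,1) (2,2) (0,2) (2,3) (2,1) (0,3) (0,1)
  BK@(1,4): attacks (1,3) (2,4) (0,4) (2,3) (0,3)
  BQ@(4,3): attacks (4,4) (4,2) (4,1) (4,0) (3,3) (2,3) (3,4) (3,2) (2,1) (1,0) [ray(-1,0) blocked at (2,3)]
Union (21 distinct): (0,0) (0,1) (0,2) (0,3) (0,4) (1,0) (1,1) (1,2) (1,3) (1,4) (2,1) (2,2) (2,3) (2,4) (3,2) (3,3) (3,4) (4,0) (4,1) (4,2) (4,4)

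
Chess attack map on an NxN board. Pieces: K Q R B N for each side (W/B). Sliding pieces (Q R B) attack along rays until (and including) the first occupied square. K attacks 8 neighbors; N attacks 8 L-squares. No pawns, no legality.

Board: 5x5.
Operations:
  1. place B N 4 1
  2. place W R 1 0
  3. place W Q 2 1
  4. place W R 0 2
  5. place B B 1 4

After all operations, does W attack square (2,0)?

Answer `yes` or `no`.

Answer: yes

Derivation:
Op 1: place BN@(4,1)
Op 2: place WR@(1,0)
Op 3: place WQ@(2,1)
Op 4: place WR@(0,2)
Op 5: place BB@(1,4)
Per-piece attacks for W:
  WR@(0,2): attacks (0,3) (0,4) (0,1) (0,0) (1,2) (2,2) (3,2) (4,2)
  WR@(1,0): attacks (1,1) (1,2) (1,3) (1,4) (2,0) (3,0) (4,0) (0,0) [ray(0,1) blocked at (1,4)]
  WQ@(2,1): attacks (2,2) (2,3) (2,4) (2,0) (3,1) (4,1) (1,1) (0,1) (3,2) (4,3) (3,0) (1,2) (0,3) (1,0) [ray(1,0) blocked at (4,1); ray(-1,-1) blocked at (1,0)]
W attacks (2,0): yes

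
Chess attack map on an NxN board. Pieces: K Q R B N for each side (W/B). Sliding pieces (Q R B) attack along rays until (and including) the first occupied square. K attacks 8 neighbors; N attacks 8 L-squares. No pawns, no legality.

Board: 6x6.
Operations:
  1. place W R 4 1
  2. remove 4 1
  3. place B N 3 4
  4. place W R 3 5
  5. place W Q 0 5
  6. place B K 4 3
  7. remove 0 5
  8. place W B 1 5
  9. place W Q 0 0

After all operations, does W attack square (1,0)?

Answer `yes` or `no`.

Op 1: place WR@(4,1)
Op 2: remove (4,1)
Op 3: place BN@(3,4)
Op 4: place WR@(3,5)
Op 5: place WQ@(0,5)
Op 6: place BK@(4,3)
Op 7: remove (0,5)
Op 8: place WB@(1,5)
Op 9: place WQ@(0,0)
Per-piece attacks for W:
  WQ@(0,0): attacks (0,1) (0,2) (0,3) (0,4) (0,5) (1,0) (2,0) (3,0) (4,0) (5,0) (1,1) (2,2) (3,3) (4,4) (5,5)
  WB@(1,5): attacks (2,4) (3,3) (4,2) (5,1) (0,4)
  WR@(3,5): attacks (3,4) (4,5) (5,5) (2,5) (1,5) [ray(0,-1) blocked at (3,4); ray(-1,0) blocked at (1,5)]
W attacks (1,0): yes

Answer: yes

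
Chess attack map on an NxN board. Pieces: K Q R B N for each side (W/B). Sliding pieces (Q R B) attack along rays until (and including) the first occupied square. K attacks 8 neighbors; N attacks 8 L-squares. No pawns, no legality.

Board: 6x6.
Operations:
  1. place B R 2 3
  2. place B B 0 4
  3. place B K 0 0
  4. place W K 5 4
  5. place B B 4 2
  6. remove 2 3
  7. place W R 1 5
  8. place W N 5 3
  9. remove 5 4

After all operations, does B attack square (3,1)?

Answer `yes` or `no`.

Op 1: place BR@(2,3)
Op 2: place BB@(0,4)
Op 3: place BK@(0,0)
Op 4: place WK@(5,4)
Op 5: place BB@(4,2)
Op 6: remove (2,3)
Op 7: place WR@(1,5)
Op 8: place WN@(5,3)
Op 9: remove (5,4)
Per-piece attacks for B:
  BK@(0,0): attacks (0,1) (1,0) (1,1)
  BB@(0,4): attacks (1,5) (1,3) (2,2) (3,1) (4,0) [ray(1,1) blocked at (1,5)]
  BB@(4,2): attacks (5,3) (5,1) (3,3) (2,4) (1,5) (3,1) (2,0) [ray(1,1) blocked at (5,3); ray(-1,1) blocked at (1,5)]
B attacks (3,1): yes

Answer: yes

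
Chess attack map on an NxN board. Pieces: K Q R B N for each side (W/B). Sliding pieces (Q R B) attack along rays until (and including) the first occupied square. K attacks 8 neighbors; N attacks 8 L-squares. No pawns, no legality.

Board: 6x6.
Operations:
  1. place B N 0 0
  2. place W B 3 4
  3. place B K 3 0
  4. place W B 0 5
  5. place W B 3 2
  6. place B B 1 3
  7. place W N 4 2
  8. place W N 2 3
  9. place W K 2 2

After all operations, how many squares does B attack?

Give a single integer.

Op 1: place BN@(0,0)
Op 2: place WB@(3,4)
Op 3: place BK@(3,0)
Op 4: place WB@(0,5)
Op 5: place WB@(3,2)
Op 6: place BB@(1,3)
Op 7: place WN@(4,2)
Op 8: place WN@(2,3)
Op 9: place WK@(2,2)
Per-piece attacks for B:
  BN@(0,0): attacks (1,2) (2,1)
  BB@(1,3): attacks (2,4) (3,5) (2,2) (0,4) (0,2) [ray(1,-1) blocked at (2,2)]
  BK@(3,0): attacks (3,1) (4,0) (2,0) (4,1) (2,1)
Union (11 distinct): (0,2) (0,4) (1,2) (2,0) (2,1) (2,2) (2,4) (3,1) (3,5) (4,0) (4,1)

Answer: 11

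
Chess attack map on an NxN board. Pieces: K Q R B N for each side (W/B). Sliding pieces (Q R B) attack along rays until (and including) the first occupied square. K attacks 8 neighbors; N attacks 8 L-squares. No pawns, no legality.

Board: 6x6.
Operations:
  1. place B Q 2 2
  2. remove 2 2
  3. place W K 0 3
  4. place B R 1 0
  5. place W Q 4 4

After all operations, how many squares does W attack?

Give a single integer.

Op 1: place BQ@(2,2)
Op 2: remove (2,2)
Op 3: place WK@(0,3)
Op 4: place BR@(1,0)
Op 5: place WQ@(4,4)
Per-piece attacks for W:
  WK@(0,3): attacks (0,4) (0,2) (1,3) (1,4) (1,2)
  WQ@(4,4): attacks (4,5) (4,3) (4,2) (4,1) (4,0) (5,4) (3,4) (2,4) (1,4) (0,4) (5,5) (5,3) (3,5) (3,3) (2,2) (1,1) (0,0)
Union (20 distinct): (0,0) (0,2) (0,4) (1,1) (1,2) (1,3) (1,4) (2,2) (2,4) (3,3) (3,4) (3,5) (4,0) (4,1) (4,2) (4,3) (4,5) (5,3) (5,4) (5,5)

Answer: 20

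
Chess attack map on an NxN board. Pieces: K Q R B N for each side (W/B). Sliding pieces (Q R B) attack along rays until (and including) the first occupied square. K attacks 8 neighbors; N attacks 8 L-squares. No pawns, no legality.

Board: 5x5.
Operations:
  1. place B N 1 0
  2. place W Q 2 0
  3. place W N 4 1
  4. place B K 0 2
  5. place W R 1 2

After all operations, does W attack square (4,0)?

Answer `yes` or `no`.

Op 1: place BN@(1,0)
Op 2: place WQ@(2,0)
Op 3: place WN@(4,1)
Op 4: place BK@(0,2)
Op 5: place WR@(1,2)
Per-piece attacks for W:
  WR@(1,2): attacks (1,3) (1,4) (1,1) (1,0) (2,2) (3,2) (4,2) (0,2) [ray(0,-1) blocked at (1,0); ray(-1,0) blocked at (0,2)]
  WQ@(2,0): attacks (2,1) (2,2) (2,3) (2,4) (3,0) (4,0) (1,0) (3,1) (4,2) (1,1) (0,2) [ray(-1,0) blocked at (1,0); ray(-1,1) blocked at (0,2)]
  WN@(4,1): attacks (3,3) (2,2) (2,0)
W attacks (4,0): yes

Answer: yes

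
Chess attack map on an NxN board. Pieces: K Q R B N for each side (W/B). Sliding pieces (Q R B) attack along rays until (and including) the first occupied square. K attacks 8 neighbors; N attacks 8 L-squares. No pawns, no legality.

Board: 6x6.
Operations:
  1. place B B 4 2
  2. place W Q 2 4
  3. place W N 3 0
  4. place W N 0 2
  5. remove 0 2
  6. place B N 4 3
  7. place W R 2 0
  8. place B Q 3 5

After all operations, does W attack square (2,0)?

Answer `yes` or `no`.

Op 1: place BB@(4,2)
Op 2: place WQ@(2,4)
Op 3: place WN@(3,0)
Op 4: place WN@(0,2)
Op 5: remove (0,2)
Op 6: place BN@(4,3)
Op 7: place WR@(2,0)
Op 8: place BQ@(3,5)
Per-piece attacks for W:
  WR@(2,0): attacks (2,1) (2,2) (2,3) (2,4) (3,0) (1,0) (0,0) [ray(0,1) blocked at (2,4); ray(1,0) blocked at (3,0)]
  WQ@(2,4): attacks (2,5) (2,3) (2,2) (2,1) (2,0) (3,4) (4,4) (5,4) (1,4) (0,4) (3,5) (3,3) (4,2) (1,5) (1,3) (0,2) [ray(0,-1) blocked at (2,0); ray(1,1) blocked at (3,5); ray(1,-1) blocked at (4,2)]
  WN@(3,0): attacks (4,2) (5,1) (2,2) (1,1)
W attacks (2,0): yes

Answer: yes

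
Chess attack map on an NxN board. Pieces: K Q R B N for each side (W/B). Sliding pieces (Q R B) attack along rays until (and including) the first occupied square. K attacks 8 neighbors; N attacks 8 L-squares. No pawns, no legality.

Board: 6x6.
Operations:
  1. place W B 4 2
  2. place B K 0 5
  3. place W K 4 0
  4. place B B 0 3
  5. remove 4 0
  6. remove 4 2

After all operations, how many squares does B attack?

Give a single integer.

Op 1: place WB@(4,2)
Op 2: place BK@(0,5)
Op 3: place WK@(4,0)
Op 4: place BB@(0,3)
Op 5: remove (4,0)
Op 6: remove (4,2)
Per-piece attacks for B:
  BB@(0,3): attacks (1,4) (2,5) (1,2) (2,1) (3,0)
  BK@(0,5): attacks (0,4) (1,5) (1,4)
Union (7 distinct): (0,4) (1,2) (1,4) (1,5) (2,1) (2,5) (3,0)

Answer: 7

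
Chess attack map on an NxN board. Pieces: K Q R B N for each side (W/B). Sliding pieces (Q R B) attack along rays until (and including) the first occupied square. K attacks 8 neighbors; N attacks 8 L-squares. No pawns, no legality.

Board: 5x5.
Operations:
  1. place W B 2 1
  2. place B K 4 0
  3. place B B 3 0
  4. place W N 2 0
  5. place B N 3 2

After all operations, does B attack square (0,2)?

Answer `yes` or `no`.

Op 1: place WB@(2,1)
Op 2: place BK@(4,0)
Op 3: place BB@(3,0)
Op 4: place WN@(2,0)
Op 5: place BN@(3,2)
Per-piece attacks for B:
  BB@(3,0): attacks (4,1) (2,1) [ray(-1,1) blocked at (2,1)]
  BN@(3,2): attacks (4,4) (2,4) (1,3) (4,0) (2,0) (1,1)
  BK@(4,0): attacks (4,1) (3,0) (3,1)
B attacks (0,2): no

Answer: no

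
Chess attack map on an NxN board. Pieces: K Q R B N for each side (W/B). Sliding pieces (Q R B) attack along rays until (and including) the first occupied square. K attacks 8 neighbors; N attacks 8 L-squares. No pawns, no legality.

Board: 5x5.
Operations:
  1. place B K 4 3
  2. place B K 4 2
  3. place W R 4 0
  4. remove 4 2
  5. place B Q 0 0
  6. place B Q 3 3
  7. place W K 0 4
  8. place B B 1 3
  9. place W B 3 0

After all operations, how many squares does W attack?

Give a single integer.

Answer: 9

Derivation:
Op 1: place BK@(4,3)
Op 2: place BK@(4,2)
Op 3: place WR@(4,0)
Op 4: remove (4,2)
Op 5: place BQ@(0,0)
Op 6: place BQ@(3,3)
Op 7: place WK@(0,4)
Op 8: place BB@(1,3)
Op 9: place WB@(3,0)
Per-piece attacks for W:
  WK@(0,4): attacks (0,3) (1,4) (1,3)
  WB@(3,0): attacks (4,1) (2,1) (1,2) (0,3)
  WR@(4,0): attacks (4,1) (4,2) (4,3) (3,0) [ray(0,1) blocked at (4,3); ray(-1,0) blocked at (3,0)]
Union (9 distinct): (0,3) (1,2) (1,3) (1,4) (2,1) (3,0) (4,1) (4,2) (4,3)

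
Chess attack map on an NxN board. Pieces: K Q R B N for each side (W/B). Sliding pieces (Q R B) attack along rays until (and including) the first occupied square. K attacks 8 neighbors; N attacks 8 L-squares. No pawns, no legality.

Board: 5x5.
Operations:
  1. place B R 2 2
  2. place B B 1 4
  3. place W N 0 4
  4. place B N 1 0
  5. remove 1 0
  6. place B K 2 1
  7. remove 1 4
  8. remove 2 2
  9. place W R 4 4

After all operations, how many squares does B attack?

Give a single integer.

Answer: 8

Derivation:
Op 1: place BR@(2,2)
Op 2: place BB@(1,4)
Op 3: place WN@(0,4)
Op 4: place BN@(1,0)
Op 5: remove (1,0)
Op 6: place BK@(2,1)
Op 7: remove (1,4)
Op 8: remove (2,2)
Op 9: place WR@(4,4)
Per-piece attacks for B:
  BK@(2,1): attacks (2,2) (2,0) (3,1) (1,1) (3,2) (3,0) (1,2) (1,0)
Union (8 distinct): (1,0) (1,1) (1,2) (2,0) (2,2) (3,0) (3,1) (3,2)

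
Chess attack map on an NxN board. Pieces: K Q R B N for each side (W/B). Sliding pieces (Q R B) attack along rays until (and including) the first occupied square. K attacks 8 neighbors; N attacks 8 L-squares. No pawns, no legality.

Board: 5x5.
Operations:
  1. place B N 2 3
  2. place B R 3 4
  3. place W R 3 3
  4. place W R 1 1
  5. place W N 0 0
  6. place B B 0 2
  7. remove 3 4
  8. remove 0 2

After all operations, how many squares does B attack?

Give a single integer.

Answer: 6

Derivation:
Op 1: place BN@(2,3)
Op 2: place BR@(3,4)
Op 3: place WR@(3,3)
Op 4: place WR@(1,1)
Op 5: place WN@(0,0)
Op 6: place BB@(0,2)
Op 7: remove (3,4)
Op 8: remove (0,2)
Per-piece attacks for B:
  BN@(2,3): attacks (4,4) (0,4) (3,1) (4,2) (1,1) (0,2)
Union (6 distinct): (0,2) (0,4) (1,1) (3,1) (4,2) (4,4)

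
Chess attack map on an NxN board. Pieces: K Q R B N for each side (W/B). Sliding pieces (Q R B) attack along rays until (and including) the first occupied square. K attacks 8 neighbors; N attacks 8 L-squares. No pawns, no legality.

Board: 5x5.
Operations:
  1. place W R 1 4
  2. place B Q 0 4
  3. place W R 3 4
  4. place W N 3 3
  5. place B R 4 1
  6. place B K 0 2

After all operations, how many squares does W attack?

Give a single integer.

Op 1: place WR@(1,4)
Op 2: place BQ@(0,4)
Op 3: place WR@(3,4)
Op 4: place WN@(3,3)
Op 5: place BR@(4,1)
Op 6: place BK@(0,2)
Per-piece attacks for W:
  WR@(1,4): attacks (1,3) (1,2) (1,1) (1,0) (2,4) (3,4) (0,4) [ray(1,0) blocked at (3,4); ray(-1,0) blocked at (0,4)]
  WN@(3,3): attacks (1,4) (4,1) (2,1) (1,2)
  WR@(3,4): attacks (3,3) (4,4) (2,4) (1,4) [ray(0,-1) blocked at (3,3); ray(-1,0) blocked at (1,4)]
Union (12 distinct): (0,4) (1,0) (1,1) (1,2) (1,3) (1,4) (2,1) (2,4) (3,3) (3,4) (4,1) (4,4)

Answer: 12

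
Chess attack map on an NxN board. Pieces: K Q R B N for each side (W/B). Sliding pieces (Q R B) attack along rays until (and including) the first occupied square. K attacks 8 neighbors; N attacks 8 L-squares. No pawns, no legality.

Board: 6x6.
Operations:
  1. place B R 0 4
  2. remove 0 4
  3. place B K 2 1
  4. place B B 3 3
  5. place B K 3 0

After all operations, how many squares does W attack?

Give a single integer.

Answer: 0

Derivation:
Op 1: place BR@(0,4)
Op 2: remove (0,4)
Op 3: place BK@(2,1)
Op 4: place BB@(3,3)
Op 5: place BK@(3,0)
Per-piece attacks for W:
Union (0 distinct): (none)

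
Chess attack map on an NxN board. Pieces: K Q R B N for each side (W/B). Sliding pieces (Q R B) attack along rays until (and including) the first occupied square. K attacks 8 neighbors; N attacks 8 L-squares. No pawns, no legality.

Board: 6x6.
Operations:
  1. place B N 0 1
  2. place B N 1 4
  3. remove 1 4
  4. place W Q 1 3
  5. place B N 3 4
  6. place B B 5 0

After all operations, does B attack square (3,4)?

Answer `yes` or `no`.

Answer: no

Derivation:
Op 1: place BN@(0,1)
Op 2: place BN@(1,4)
Op 3: remove (1,4)
Op 4: place WQ@(1,3)
Op 5: place BN@(3,4)
Op 6: place BB@(5,0)
Per-piece attacks for B:
  BN@(0,1): attacks (1,3) (2,2) (2,0)
  BN@(3,4): attacks (5,5) (1,5) (4,2) (5,3) (2,2) (1,3)
  BB@(5,0): attacks (4,1) (3,2) (2,3) (1,4) (0,5)
B attacks (3,4): no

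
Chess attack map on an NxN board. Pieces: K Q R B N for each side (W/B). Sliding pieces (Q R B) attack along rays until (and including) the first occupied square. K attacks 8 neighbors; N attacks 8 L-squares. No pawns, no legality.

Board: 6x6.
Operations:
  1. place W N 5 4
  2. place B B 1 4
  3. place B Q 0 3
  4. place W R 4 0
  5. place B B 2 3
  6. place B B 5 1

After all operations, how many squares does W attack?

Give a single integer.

Op 1: place WN@(5,4)
Op 2: place BB@(1,4)
Op 3: place BQ@(0,3)
Op 4: place WR@(4,0)
Op 5: place BB@(2,3)
Op 6: place BB@(5,1)
Per-piece attacks for W:
  WR@(4,0): attacks (4,1) (4,2) (4,3) (4,4) (4,5) (5,0) (3,0) (2,0) (1,0) (0,0)
  WN@(5,4): attacks (3,5) (4,2) (3,3)
Union (12 distinct): (0,0) (1,0) (2,0) (3,0) (3,3) (3,5) (4,1) (4,2) (4,3) (4,4) (4,5) (5,0)

Answer: 12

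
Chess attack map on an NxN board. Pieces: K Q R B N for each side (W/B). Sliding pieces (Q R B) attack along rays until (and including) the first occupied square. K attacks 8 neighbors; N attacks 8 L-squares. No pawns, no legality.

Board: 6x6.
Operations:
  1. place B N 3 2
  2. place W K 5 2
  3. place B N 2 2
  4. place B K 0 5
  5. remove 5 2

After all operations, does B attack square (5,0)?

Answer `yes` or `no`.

Op 1: place BN@(3,2)
Op 2: place WK@(5,2)
Op 3: place BN@(2,2)
Op 4: place BK@(0,5)
Op 5: remove (5,2)
Per-piece attacks for B:
  BK@(0,5): attacks (0,4) (1,5) (1,4)
  BN@(2,2): attacks (3,4) (4,3) (1,4) (0,3) (3,0) (4,1) (1,0) (0,1)
  BN@(3,2): attacks (4,4) (5,3) (2,4) (1,3) (4,0) (5,1) (2,0) (1,1)
B attacks (5,0): no

Answer: no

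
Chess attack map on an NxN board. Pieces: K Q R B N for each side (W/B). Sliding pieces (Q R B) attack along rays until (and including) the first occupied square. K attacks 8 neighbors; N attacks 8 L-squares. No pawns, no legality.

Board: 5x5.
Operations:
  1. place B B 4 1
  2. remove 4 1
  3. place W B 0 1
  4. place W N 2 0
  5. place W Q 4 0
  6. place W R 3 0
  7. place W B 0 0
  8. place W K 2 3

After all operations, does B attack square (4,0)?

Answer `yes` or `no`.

Answer: no

Derivation:
Op 1: place BB@(4,1)
Op 2: remove (4,1)
Op 3: place WB@(0,1)
Op 4: place WN@(2,0)
Op 5: place WQ@(4,0)
Op 6: place WR@(3,0)
Op 7: place WB@(0,0)
Op 8: place WK@(2,3)
Per-piece attacks for B:
B attacks (4,0): no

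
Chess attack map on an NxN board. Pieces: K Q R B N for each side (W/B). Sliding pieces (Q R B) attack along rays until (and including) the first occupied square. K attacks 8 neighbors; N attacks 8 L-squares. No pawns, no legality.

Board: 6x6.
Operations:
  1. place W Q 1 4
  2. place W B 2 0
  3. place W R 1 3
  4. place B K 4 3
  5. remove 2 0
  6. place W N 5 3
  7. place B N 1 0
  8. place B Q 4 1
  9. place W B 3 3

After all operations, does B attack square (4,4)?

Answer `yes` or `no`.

Op 1: place WQ@(1,4)
Op 2: place WB@(2,0)
Op 3: place WR@(1,3)
Op 4: place BK@(4,3)
Op 5: remove (2,0)
Op 6: place WN@(5,3)
Op 7: place BN@(1,0)
Op 8: place BQ@(4,1)
Op 9: place WB@(3,3)
Per-piece attacks for B:
  BN@(1,0): attacks (2,2) (3,1) (0,2)
  BQ@(4,1): attacks (4,2) (4,3) (4,0) (5,1) (3,1) (2,1) (1,1) (0,1) (5,2) (5,0) (3,2) (2,3) (1,4) (3,0) [ray(0,1) blocked at (4,3); ray(-1,1) blocked at (1,4)]
  BK@(4,3): attacks (4,4) (4,2) (5,3) (3,3) (5,4) (5,2) (3,4) (3,2)
B attacks (4,4): yes

Answer: yes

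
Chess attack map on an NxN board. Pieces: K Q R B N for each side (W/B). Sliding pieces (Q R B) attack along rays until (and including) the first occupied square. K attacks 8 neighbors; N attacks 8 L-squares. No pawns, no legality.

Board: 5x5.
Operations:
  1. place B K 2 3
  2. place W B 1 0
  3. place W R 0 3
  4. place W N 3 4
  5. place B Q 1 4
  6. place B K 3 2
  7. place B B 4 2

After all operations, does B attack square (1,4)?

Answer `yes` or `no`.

Op 1: place BK@(2,3)
Op 2: place WB@(1,0)
Op 3: place WR@(0,3)
Op 4: place WN@(3,4)
Op 5: place BQ@(1,4)
Op 6: place BK@(3,2)
Op 7: place BB@(4,2)
Per-piece attacks for B:
  BQ@(1,4): attacks (1,3) (1,2) (1,1) (1,0) (2,4) (3,4) (0,4) (2,3) (0,3) [ray(0,-1) blocked at (1,0); ray(1,0) blocked at (3,4); ray(1,-1) blocked at (2,3); ray(-1,-1) blocked at (0,3)]
  BK@(2,3): attacks (2,4) (2,2) (3,3) (1,3) (3,4) (3,2) (1,4) (1,2)
  BK@(3,2): attacks (3,3) (3,1) (4,2) (2,2) (4,3) (4,1) (2,3) (2,1)
  BB@(4,2): attacks (3,3) (2,4) (3,1) (2,0)
B attacks (1,4): yes

Answer: yes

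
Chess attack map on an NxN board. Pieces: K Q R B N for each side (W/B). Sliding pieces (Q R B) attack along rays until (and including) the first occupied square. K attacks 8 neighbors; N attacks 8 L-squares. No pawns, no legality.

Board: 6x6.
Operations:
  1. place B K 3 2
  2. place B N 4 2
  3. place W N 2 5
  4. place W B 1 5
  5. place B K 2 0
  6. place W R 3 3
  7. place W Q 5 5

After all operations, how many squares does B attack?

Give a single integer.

Op 1: place BK@(3,2)
Op 2: place BN@(4,2)
Op 3: place WN@(2,5)
Op 4: place WB@(1,5)
Op 5: place BK@(2,0)
Op 6: place WR@(3,3)
Op 7: place WQ@(5,5)
Per-piece attacks for B:
  BK@(2,0): attacks (2,1) (3,0) (1,0) (3,1) (1,1)
  BK@(3,2): attacks (3,3) (3,1) (4,2) (2,2) (4,3) (4,1) (2,3) (2,1)
  BN@(4,2): attacks (5,4) (3,4) (2,3) (5,0) (3,0) (2,1)
Union (14 distinct): (1,0) (1,1) (2,1) (2,2) (2,3) (3,0) (3,1) (3,3) (3,4) (4,1) (4,2) (4,3) (5,0) (5,4)

Answer: 14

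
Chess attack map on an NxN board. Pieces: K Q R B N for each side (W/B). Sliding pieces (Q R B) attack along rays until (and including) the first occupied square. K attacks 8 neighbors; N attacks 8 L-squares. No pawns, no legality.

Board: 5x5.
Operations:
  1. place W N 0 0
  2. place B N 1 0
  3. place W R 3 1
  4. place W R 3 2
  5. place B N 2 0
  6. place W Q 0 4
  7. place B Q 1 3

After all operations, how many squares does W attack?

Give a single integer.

Answer: 19

Derivation:
Op 1: place WN@(0,0)
Op 2: place BN@(1,0)
Op 3: place WR@(3,1)
Op 4: place WR@(3,2)
Op 5: place BN@(2,0)
Op 6: place WQ@(0,4)
Op 7: place BQ@(1,3)
Per-piece attacks for W:
  WN@(0,0): attacks (1,2) (2,1)
  WQ@(0,4): attacks (0,3) (0,2) (0,1) (0,0) (1,4) (2,4) (3,4) (4,4) (1,3) [ray(0,-1) blocked at (0,0); ray(1,-1) blocked at (1,3)]
  WR@(3,1): attacks (3,2) (3,0) (4,1) (2,1) (1,1) (0,1) [ray(0,1) blocked at (3,2)]
  WR@(3,2): attacks (3,3) (3,4) (3,1) (4,2) (2,2) (1,2) (0,2) [ray(0,-1) blocked at (3,1)]
Union (19 distinct): (0,0) (0,1) (0,2) (0,3) (1,1) (1,2) (1,3) (1,4) (2,1) (2,2) (2,4) (3,0) (3,1) (3,2) (3,3) (3,4) (4,1) (4,2) (4,4)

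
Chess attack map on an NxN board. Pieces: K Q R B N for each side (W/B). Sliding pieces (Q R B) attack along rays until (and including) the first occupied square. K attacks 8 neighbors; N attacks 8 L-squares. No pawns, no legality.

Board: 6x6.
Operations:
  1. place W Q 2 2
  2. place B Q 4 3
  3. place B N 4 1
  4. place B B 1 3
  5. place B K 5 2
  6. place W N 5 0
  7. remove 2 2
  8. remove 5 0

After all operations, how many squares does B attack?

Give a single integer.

Op 1: place WQ@(2,2)
Op 2: place BQ@(4,3)
Op 3: place BN@(4,1)
Op 4: place BB@(1,3)
Op 5: place BK@(5,2)
Op 6: place WN@(5,0)
Op 7: remove (2,2)
Op 8: remove (5,0)
Per-piece attacks for B:
  BB@(1,3): attacks (2,4) (3,5) (2,2) (3,1) (4,0) (0,4) (0,2)
  BN@(4,1): attacks (5,3) (3,3) (2,2) (2,0)
  BQ@(4,3): attacks (4,4) (4,5) (4,2) (4,1) (5,3) (3,3) (2,3) (1,3) (5,4) (5,2) (3,4) (2,5) (3,2) (2,1) (1,0) [ray(0,-1) blocked at (4,1); ray(-1,0) blocked at (1,3); ray(1,-1) blocked at (5,2)]
  BK@(5,2): attacks (5,3) (5,1) (4,2) (4,3) (4,1)
Union (25 distinct): (0,2) (0,4) (1,0) (1,3) (2,0) (2,1) (2,2) (2,3) (2,4) (2,5) (3,1) (3,2) (3,3) (3,4) (3,5) (4,0) (4,1) (4,2) (4,3) (4,4) (4,5) (5,1) (5,2) (5,3) (5,4)

Answer: 25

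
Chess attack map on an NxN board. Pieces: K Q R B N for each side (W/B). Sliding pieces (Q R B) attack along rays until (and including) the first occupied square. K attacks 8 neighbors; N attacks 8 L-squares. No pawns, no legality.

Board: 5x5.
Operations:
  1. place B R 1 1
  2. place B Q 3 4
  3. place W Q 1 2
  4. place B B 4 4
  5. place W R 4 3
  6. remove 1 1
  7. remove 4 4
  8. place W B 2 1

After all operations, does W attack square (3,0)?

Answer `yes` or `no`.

Op 1: place BR@(1,1)
Op 2: place BQ@(3,4)
Op 3: place WQ@(1,2)
Op 4: place BB@(4,4)
Op 5: place WR@(4,3)
Op 6: remove (1,1)
Op 7: remove (4,4)
Op 8: place WB@(2,1)
Per-piece attacks for W:
  WQ@(1,2): attacks (1,3) (1,4) (1,1) (1,0) (2,2) (3,2) (4,2) (0,2) (2,3) (3,4) (2,1) (0,3) (0,1) [ray(1,1) blocked at (3,4); ray(1,-1) blocked at (2,1)]
  WB@(2,1): attacks (3,2) (4,3) (3,0) (1,2) (1,0) [ray(1,1) blocked at (4,3); ray(-1,1) blocked at (1,2)]
  WR@(4,3): attacks (4,4) (4,2) (4,1) (4,0) (3,3) (2,3) (1,3) (0,3)
W attacks (3,0): yes

Answer: yes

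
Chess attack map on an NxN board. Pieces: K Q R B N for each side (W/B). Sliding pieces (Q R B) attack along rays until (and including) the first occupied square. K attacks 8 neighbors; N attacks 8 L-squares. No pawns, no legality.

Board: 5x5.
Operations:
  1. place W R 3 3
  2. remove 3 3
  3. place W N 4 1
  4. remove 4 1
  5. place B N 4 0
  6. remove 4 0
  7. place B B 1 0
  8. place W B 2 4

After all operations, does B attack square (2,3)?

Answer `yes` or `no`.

Op 1: place WR@(3,3)
Op 2: remove (3,3)
Op 3: place WN@(4,1)
Op 4: remove (4,1)
Op 5: place BN@(4,0)
Op 6: remove (4,0)
Op 7: place BB@(1,0)
Op 8: place WB@(2,4)
Per-piece attacks for B:
  BB@(1,0): attacks (2,1) (3,2) (4,3) (0,1)
B attacks (2,3): no

Answer: no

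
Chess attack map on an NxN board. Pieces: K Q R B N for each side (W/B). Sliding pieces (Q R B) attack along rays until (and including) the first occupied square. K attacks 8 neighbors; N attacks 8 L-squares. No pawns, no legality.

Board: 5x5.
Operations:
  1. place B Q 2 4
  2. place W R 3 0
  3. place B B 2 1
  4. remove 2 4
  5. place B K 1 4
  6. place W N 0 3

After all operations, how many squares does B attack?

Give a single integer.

Answer: 10

Derivation:
Op 1: place BQ@(2,4)
Op 2: place WR@(3,0)
Op 3: place BB@(2,1)
Op 4: remove (2,4)
Op 5: place BK@(1,4)
Op 6: place WN@(0,3)
Per-piece attacks for B:
  BK@(1,4): attacks (1,3) (2,4) (0,4) (2,3) (0,3)
  BB@(2,1): attacks (3,2) (4,3) (3,0) (1,2) (0,3) (1,0) [ray(1,-1) blocked at (3,0); ray(-1,1) blocked at (0,3)]
Union (10 distinct): (0,3) (0,4) (1,0) (1,2) (1,3) (2,3) (2,4) (3,0) (3,2) (4,3)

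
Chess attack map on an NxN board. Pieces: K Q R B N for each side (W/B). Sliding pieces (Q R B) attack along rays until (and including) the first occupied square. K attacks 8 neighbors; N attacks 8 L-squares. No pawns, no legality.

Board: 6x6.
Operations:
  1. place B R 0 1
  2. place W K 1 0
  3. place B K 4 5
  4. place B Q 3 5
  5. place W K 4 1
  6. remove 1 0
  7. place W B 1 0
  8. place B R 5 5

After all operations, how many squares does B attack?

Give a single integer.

Answer: 26

Derivation:
Op 1: place BR@(0,1)
Op 2: place WK@(1,0)
Op 3: place BK@(4,5)
Op 4: place BQ@(3,5)
Op 5: place WK@(4,1)
Op 6: remove (1,0)
Op 7: place WB@(1,0)
Op 8: place BR@(5,5)
Per-piece attacks for B:
  BR@(0,1): attacks (0,2) (0,3) (0,4) (0,5) (0,0) (1,1) (2,1) (3,1) (4,1) [ray(1,0) blocked at (4,1)]
  BQ@(3,5): attacks (3,4) (3,3) (3,2) (3,1) (3,0) (4,5) (2,5) (1,5) (0,5) (4,4) (5,3) (2,4) (1,3) (0,2) [ray(1,0) blocked at (4,5)]
  BK@(4,5): attacks (4,4) (5,5) (3,5) (5,4) (3,4)
  BR@(5,5): attacks (5,4) (5,3) (5,2) (5,1) (5,0) (4,5) [ray(-1,0) blocked at (4,5)]
Union (26 distinct): (0,0) (0,2) (0,3) (0,4) (0,5) (1,1) (1,3) (1,5) (2,1) (2,4) (2,5) (3,0) (3,1) (3,2) (3,3) (3,4) (3,5) (4,1) (4,4) (4,5) (5,0) (5,1) (5,2) (5,3) (5,4) (5,5)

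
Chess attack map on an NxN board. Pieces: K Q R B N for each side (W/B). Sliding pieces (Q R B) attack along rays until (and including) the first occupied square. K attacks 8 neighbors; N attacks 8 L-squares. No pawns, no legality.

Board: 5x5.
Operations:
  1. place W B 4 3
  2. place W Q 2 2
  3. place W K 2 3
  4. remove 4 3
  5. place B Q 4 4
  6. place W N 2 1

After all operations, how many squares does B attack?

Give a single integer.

Answer: 10

Derivation:
Op 1: place WB@(4,3)
Op 2: place WQ@(2,2)
Op 3: place WK@(2,3)
Op 4: remove (4,3)
Op 5: place BQ@(4,4)
Op 6: place WN@(2,1)
Per-piece attacks for B:
  BQ@(4,4): attacks (4,3) (4,2) (4,1) (4,0) (3,4) (2,4) (1,4) (0,4) (3,3) (2,2) [ray(-1,-1) blocked at (2,2)]
Union (10 distinct): (0,4) (1,4) (2,2) (2,4) (3,3) (3,4) (4,0) (4,1) (4,2) (4,3)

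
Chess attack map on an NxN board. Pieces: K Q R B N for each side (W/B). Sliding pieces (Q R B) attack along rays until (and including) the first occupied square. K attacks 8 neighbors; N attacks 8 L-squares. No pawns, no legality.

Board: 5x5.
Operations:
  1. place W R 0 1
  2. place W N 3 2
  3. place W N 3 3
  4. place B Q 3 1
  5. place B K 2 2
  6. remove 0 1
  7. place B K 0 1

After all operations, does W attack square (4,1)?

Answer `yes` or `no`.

Answer: yes

Derivation:
Op 1: place WR@(0,1)
Op 2: place WN@(3,2)
Op 3: place WN@(3,3)
Op 4: place BQ@(3,1)
Op 5: place BK@(2,2)
Op 6: remove (0,1)
Op 7: place BK@(0,1)
Per-piece attacks for W:
  WN@(3,2): attacks (4,4) (2,4) (1,3) (4,0) (2,0) (1,1)
  WN@(3,3): attacks (1,4) (4,1) (2,1) (1,2)
W attacks (4,1): yes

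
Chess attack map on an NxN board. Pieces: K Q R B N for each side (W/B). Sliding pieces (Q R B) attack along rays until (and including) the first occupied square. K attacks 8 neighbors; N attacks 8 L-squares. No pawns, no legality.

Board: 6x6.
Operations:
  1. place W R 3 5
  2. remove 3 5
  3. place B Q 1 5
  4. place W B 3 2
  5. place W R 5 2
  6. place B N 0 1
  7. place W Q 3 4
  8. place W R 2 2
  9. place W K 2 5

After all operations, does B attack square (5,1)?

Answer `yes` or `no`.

Answer: yes

Derivation:
Op 1: place WR@(3,5)
Op 2: remove (3,5)
Op 3: place BQ@(1,5)
Op 4: place WB@(3,2)
Op 5: place WR@(5,2)
Op 6: place BN@(0,1)
Op 7: place WQ@(3,4)
Op 8: place WR@(2,2)
Op 9: place WK@(2,5)
Per-piece attacks for B:
  BN@(0,1): attacks (1,3) (2,2) (2,0)
  BQ@(1,5): attacks (1,4) (1,3) (1,2) (1,1) (1,0) (2,5) (0,5) (2,4) (3,3) (4,2) (5,1) (0,4) [ray(1,0) blocked at (2,5)]
B attacks (5,1): yes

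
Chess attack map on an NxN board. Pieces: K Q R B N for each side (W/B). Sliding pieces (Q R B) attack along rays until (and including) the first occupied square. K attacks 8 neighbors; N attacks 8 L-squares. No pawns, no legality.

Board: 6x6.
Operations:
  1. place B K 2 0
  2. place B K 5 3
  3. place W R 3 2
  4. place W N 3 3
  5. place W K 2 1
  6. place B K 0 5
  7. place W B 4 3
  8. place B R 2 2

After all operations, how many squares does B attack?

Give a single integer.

Op 1: place BK@(2,0)
Op 2: place BK@(5,3)
Op 3: place WR@(3,2)
Op 4: place WN@(3,3)
Op 5: place WK@(2,1)
Op 6: place BK@(0,5)
Op 7: place WB@(4,3)
Op 8: place BR@(2,2)
Per-piece attacks for B:
  BK@(0,5): attacks (0,4) (1,5) (1,4)
  BK@(2,0): attacks (2,1) (3,0) (1,0) (3,1) (1,1)
  BR@(2,2): attacks (2,3) (2,4) (2,5) (2,1) (3,2) (1,2) (0,2) [ray(0,-1) blocked at (2,1); ray(1,0) blocked at (3,2)]
  BK@(5,3): attacks (5,4) (5,2) (4,3) (4,4) (4,2)
Union (19 distinct): (0,2) (0,4) (1,0) (1,1) (1,2) (1,4) (1,5) (2,1) (2,3) (2,4) (2,5) (3,0) (3,1) (3,2) (4,2) (4,3) (4,4) (5,2) (5,4)

Answer: 19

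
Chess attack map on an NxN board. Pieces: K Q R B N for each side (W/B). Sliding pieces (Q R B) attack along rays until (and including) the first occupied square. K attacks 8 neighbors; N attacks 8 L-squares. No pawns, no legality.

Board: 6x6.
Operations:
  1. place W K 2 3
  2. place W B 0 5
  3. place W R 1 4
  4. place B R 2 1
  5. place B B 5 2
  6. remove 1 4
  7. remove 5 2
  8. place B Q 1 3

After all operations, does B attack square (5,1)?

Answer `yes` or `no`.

Answer: yes

Derivation:
Op 1: place WK@(2,3)
Op 2: place WB@(0,5)
Op 3: place WR@(1,4)
Op 4: place BR@(2,1)
Op 5: place BB@(5,2)
Op 6: remove (1,4)
Op 7: remove (5,2)
Op 8: place BQ@(1,3)
Per-piece attacks for B:
  BQ@(1,3): attacks (1,4) (1,5) (1,2) (1,1) (1,0) (2,3) (0,3) (2,4) (3,5) (2,2) (3,1) (4,0) (0,4) (0,2) [ray(1,0) blocked at (2,3)]
  BR@(2,1): attacks (2,2) (2,3) (2,0) (3,1) (4,1) (5,1) (1,1) (0,1) [ray(0,1) blocked at (2,3)]
B attacks (5,1): yes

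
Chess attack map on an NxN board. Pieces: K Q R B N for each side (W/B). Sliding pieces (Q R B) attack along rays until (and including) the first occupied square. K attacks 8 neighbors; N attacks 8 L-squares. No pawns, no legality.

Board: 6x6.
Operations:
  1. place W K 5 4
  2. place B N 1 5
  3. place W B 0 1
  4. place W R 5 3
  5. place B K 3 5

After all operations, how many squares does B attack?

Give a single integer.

Answer: 7

Derivation:
Op 1: place WK@(5,4)
Op 2: place BN@(1,5)
Op 3: place WB@(0,1)
Op 4: place WR@(5,3)
Op 5: place BK@(3,5)
Per-piece attacks for B:
  BN@(1,5): attacks (2,3) (3,4) (0,3)
  BK@(3,5): attacks (3,4) (4,5) (2,5) (4,4) (2,4)
Union (7 distinct): (0,3) (2,3) (2,4) (2,5) (3,4) (4,4) (4,5)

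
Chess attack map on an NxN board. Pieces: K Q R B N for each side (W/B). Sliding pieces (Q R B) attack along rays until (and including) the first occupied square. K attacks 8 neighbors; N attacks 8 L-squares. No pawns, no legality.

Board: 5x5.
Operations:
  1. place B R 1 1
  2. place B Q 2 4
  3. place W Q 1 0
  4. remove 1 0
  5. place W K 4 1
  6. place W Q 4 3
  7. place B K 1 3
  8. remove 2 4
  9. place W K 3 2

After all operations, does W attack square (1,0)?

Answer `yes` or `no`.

Answer: no

Derivation:
Op 1: place BR@(1,1)
Op 2: place BQ@(2,4)
Op 3: place WQ@(1,0)
Op 4: remove (1,0)
Op 5: place WK@(4,1)
Op 6: place WQ@(4,3)
Op 7: place BK@(1,3)
Op 8: remove (2,4)
Op 9: place WK@(3,2)
Per-piece attacks for W:
  WK@(3,2): attacks (3,3) (3,1) (4,2) (2,2) (4,3) (4,1) (2,3) (2,1)
  WK@(4,1): attacks (4,2) (4,0) (3,1) (3,2) (3,0)
  WQ@(4,3): attacks (4,4) (4,2) (4,1) (3,3) (2,3) (1,3) (3,4) (3,2) [ray(0,-1) blocked at (4,1); ray(-1,0) blocked at (1,3); ray(-1,-1) blocked at (3,2)]
W attacks (1,0): no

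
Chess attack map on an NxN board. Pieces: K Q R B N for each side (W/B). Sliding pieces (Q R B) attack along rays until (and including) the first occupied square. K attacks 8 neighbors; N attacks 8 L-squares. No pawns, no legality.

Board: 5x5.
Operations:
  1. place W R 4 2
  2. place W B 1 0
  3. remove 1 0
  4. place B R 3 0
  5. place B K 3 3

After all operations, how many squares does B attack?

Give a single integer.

Op 1: place WR@(4,2)
Op 2: place WB@(1,0)
Op 3: remove (1,0)
Op 4: place BR@(3,0)
Op 5: place BK@(3,3)
Per-piece attacks for B:
  BR@(3,0): attacks (3,1) (3,2) (3,3) (4,0) (2,0) (1,0) (0,0) [ray(0,1) blocked at (3,3)]
  BK@(3,3): attacks (3,4) (3,2) (4,3) (2,3) (4,4) (4,2) (2,4) (2,2)
Union (14 distinct): (0,0) (1,0) (2,0) (2,2) (2,3) (2,4) (3,1) (3,2) (3,3) (3,4) (4,0) (4,2) (4,3) (4,4)

Answer: 14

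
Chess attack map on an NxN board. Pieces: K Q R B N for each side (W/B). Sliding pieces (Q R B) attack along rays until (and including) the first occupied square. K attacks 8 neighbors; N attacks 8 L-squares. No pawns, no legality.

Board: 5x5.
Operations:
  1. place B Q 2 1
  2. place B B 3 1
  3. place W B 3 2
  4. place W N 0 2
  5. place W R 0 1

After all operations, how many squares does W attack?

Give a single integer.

Op 1: place BQ@(2,1)
Op 2: place BB@(3,1)
Op 3: place WB@(3,2)
Op 4: place WN@(0,2)
Op 5: place WR@(0,1)
Per-piece attacks for W:
  WR@(0,1): attacks (0,2) (0,0) (1,1) (2,1) [ray(0,1) blocked at (0,2); ray(1,0) blocked at (2,1)]
  WN@(0,2): attacks (1,4) (2,3) (1,0) (2,1)
  WB@(3,2): attacks (4,3) (4,1) (2,3) (1,4) (2,1) [ray(-1,-1) blocked at (2,1)]
Union (9 distinct): (0,0) (0,2) (1,0) (1,1) (1,4) (2,1) (2,3) (4,1) (4,3)

Answer: 9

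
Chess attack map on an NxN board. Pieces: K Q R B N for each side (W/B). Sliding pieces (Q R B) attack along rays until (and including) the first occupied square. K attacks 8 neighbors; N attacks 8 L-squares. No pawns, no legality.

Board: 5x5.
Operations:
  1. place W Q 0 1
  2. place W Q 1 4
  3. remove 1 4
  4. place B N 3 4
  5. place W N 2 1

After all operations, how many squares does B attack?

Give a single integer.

Op 1: place WQ@(0,1)
Op 2: place WQ@(1,4)
Op 3: remove (1,4)
Op 4: place BN@(3,4)
Op 5: place WN@(2,1)
Per-piece attacks for B:
  BN@(3,4): attacks (4,2) (2,2) (1,3)
Union (3 distinct): (1,3) (2,2) (4,2)

Answer: 3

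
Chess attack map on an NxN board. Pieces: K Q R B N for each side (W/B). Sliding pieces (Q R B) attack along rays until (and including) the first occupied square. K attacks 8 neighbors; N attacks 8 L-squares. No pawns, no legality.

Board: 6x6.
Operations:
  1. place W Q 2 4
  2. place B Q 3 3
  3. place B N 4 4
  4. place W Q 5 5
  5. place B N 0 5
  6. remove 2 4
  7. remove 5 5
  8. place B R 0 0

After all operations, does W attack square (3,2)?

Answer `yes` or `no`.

Answer: no

Derivation:
Op 1: place WQ@(2,4)
Op 2: place BQ@(3,3)
Op 3: place BN@(4,4)
Op 4: place WQ@(5,5)
Op 5: place BN@(0,5)
Op 6: remove (2,4)
Op 7: remove (5,5)
Op 8: place BR@(0,0)
Per-piece attacks for W:
W attacks (3,2): no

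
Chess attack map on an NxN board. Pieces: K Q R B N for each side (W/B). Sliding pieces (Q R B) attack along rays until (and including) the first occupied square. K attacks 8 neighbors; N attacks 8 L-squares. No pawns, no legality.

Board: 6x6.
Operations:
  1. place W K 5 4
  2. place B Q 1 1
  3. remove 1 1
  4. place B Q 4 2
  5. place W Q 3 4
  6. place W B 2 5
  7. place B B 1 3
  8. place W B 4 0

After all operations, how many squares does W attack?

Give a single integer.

Op 1: place WK@(5,4)
Op 2: place BQ@(1,1)
Op 3: remove (1,1)
Op 4: place BQ@(4,2)
Op 5: place WQ@(3,4)
Op 6: place WB@(2,5)
Op 7: place BB@(1,3)
Op 8: place WB@(4,0)
Per-piece attacks for W:
  WB@(2,5): attacks (3,4) (1,4) (0,3) [ray(1,-1) blocked at (3,4)]
  WQ@(3,4): attacks (3,5) (3,3) (3,2) (3,1) (3,0) (4,4) (5,4) (2,4) (1,4) (0,4) (4,5) (4,3) (5,2) (2,5) (2,3) (1,2) (0,1) [ray(1,0) blocked at (5,4); ray(-1,1) blocked at (2,5)]
  WB@(4,0): attacks (5,1) (3,1) (2,2) (1,3) [ray(-1,1) blocked at (1,3)]
  WK@(5,4): attacks (5,5) (5,3) (4,4) (4,5) (4,3)
Union (24 distinct): (0,1) (0,3) (0,4) (1,2) (1,3) (1,4) (2,2) (2,3) (2,4) (2,5) (3,0) (3,1) (3,2) (3,3) (3,4) (3,5) (4,3) (4,4) (4,5) (5,1) (5,2) (5,3) (5,4) (5,5)

Answer: 24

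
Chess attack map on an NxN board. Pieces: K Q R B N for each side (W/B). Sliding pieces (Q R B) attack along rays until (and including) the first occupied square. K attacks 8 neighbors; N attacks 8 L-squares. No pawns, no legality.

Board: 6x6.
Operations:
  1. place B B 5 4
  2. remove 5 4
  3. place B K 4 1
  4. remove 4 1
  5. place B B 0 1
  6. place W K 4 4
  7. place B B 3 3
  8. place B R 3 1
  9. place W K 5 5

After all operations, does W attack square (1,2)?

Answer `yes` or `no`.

Op 1: place BB@(5,4)
Op 2: remove (5,4)
Op 3: place BK@(4,1)
Op 4: remove (4,1)
Op 5: place BB@(0,1)
Op 6: place WK@(4,4)
Op 7: place BB@(3,3)
Op 8: place BR@(3,1)
Op 9: place WK@(5,5)
Per-piece attacks for W:
  WK@(4,4): attacks (4,5) (4,3) (5,4) (3,4) (5,5) (5,3) (3,5) (3,3)
  WK@(5,5): attacks (5,4) (4,5) (4,4)
W attacks (1,2): no

Answer: no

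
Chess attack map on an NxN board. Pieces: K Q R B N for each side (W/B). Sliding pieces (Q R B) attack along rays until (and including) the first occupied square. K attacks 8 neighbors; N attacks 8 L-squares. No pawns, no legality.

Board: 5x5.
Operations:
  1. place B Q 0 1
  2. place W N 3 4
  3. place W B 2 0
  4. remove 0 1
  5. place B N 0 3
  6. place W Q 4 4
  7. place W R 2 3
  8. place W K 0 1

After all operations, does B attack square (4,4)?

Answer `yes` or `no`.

Answer: no

Derivation:
Op 1: place BQ@(0,1)
Op 2: place WN@(3,4)
Op 3: place WB@(2,0)
Op 4: remove (0,1)
Op 5: place BN@(0,3)
Op 6: place WQ@(4,4)
Op 7: place WR@(2,3)
Op 8: place WK@(0,1)
Per-piece attacks for B:
  BN@(0,3): attacks (2,4) (1,1) (2,2)
B attacks (4,4): no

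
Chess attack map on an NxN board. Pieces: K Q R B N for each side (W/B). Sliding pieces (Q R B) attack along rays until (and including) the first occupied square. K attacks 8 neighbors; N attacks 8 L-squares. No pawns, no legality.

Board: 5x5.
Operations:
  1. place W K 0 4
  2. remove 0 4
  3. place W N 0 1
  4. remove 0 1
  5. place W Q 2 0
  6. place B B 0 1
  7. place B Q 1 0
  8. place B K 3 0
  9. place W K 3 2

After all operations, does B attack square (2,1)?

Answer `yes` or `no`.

Answer: yes

Derivation:
Op 1: place WK@(0,4)
Op 2: remove (0,4)
Op 3: place WN@(0,1)
Op 4: remove (0,1)
Op 5: place WQ@(2,0)
Op 6: place BB@(0,1)
Op 7: place BQ@(1,0)
Op 8: place BK@(3,0)
Op 9: place WK@(3,2)
Per-piece attacks for B:
  BB@(0,1): attacks (1,2) (2,3) (3,4) (1,0) [ray(1,-1) blocked at (1,0)]
  BQ@(1,0): attacks (1,1) (1,2) (1,3) (1,4) (2,0) (0,0) (2,1) (3,2) (0,1) [ray(1,0) blocked at (2,0); ray(1,1) blocked at (3,2); ray(-1,1) blocked at (0,1)]
  BK@(3,0): attacks (3,1) (4,0) (2,0) (4,1) (2,1)
B attacks (2,1): yes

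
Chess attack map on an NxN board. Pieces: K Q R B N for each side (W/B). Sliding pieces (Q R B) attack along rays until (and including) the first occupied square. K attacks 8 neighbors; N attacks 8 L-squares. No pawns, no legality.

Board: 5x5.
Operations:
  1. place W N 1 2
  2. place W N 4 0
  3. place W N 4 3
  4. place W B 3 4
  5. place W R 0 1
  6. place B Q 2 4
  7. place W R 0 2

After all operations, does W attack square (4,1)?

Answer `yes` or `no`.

Op 1: place WN@(1,2)
Op 2: place WN@(4,0)
Op 3: place WN@(4,3)
Op 4: place WB@(3,4)
Op 5: place WR@(0,1)
Op 6: place BQ@(2,4)
Op 7: place WR@(0,2)
Per-piece attacks for W:
  WR@(0,1): attacks (0,2) (0,0) (1,1) (2,1) (3,1) (4,1) [ray(0,1) blocked at (0,2)]
  WR@(0,2): attacks (0,3) (0,4) (0,1) (1,2) [ray(0,-1) blocked at (0,1); ray(1,0) blocked at (1,2)]
  WN@(1,2): attacks (2,4) (3,3) (0,4) (2,0) (3,1) (0,0)
  WB@(3,4): attacks (4,3) (2,3) (1,2) [ray(1,-1) blocked at (4,3); ray(-1,-1) blocked at (1,2)]
  WN@(4,0): attacks (3,2) (2,1)
  WN@(4,3): attacks (2,4) (3,1) (2,2)
W attacks (4,1): yes

Answer: yes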